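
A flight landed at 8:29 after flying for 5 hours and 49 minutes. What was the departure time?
Starting time: 8:29 = 509 total minutes past 12:00
Subtracting: 5 hours and 49 minutes = 349 minutes
509 - 349 = 160 minutes
= 2 hours and 40 minutes past 12:00 = 2:40

Final answer: 2:40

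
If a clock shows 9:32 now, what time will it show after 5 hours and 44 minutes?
Starting time: 9:32
Adding 44 minutes to 32 minutes: 32 + 44 = 76 minutes = 1 hour and 16 minutes
Adding 5 hours: 9 + 5 + 1 (carry) = 15 - 12 = 3
Final time: 3:16

Final answer: 3:16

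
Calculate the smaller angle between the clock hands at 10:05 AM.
Hour hand position: 10 x 30 + 5 x 0.5 = 302.5 degrees
Minute hand position: 5 x 6 = 30 degrees
Difference: |302.5 - 30| = 272.5 degrees
Since 272.5 > 180, the smaller angle is 360 - 272.5 = 87.5 degrees

Final answer: 87.5 degrees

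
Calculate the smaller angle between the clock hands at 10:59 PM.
Hour hand position: 10 x 30 + 59 x 0.5 = 329.5 degrees
Minute hand position: 59 x 6 = 354 degrees
Difference: |329.5 - 354| = 24.5 degrees
The angle between the hands is 24.5 degrees

Final answer: 24.5 degrees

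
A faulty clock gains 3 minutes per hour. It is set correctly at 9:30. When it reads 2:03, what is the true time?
For every 60 true minutes, the faulty clock advances 63 minutes, so 1 faulty-clock minute corresponds to 60/63 true minutes.
From 9:30 to 2:03 on the faulty dial is 273 minutes.
True elapsed: 273 x 60/63 = 260 minutes = 4 hours and 20 minutes.
True time: 9:30 + 4 hours and 20 minutes = 1:50.

Final answer: 1:50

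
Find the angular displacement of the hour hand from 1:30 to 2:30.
The hour hand moves 0.5 degrees per minute.
Time elapsed: 2:30 - 1:30 = 60 minutes
Angular displacement: 60 x 0.5 = 30 degrees

Final answer: 30 degrees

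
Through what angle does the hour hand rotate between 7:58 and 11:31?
The hour hand moves 0.5 degrees per minute.
Time elapsed: 11:31 - 7:58 = 213 minutes
Angular displacement: 213 x 0.5 = 106.5 degrees

Final answer: 106.5 degrees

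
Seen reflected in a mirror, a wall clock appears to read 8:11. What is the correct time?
Reflection across the vertical (12-6) axis maps a hand at angle A degrees to (360 - A) degrees, which sends a reading of T minutes past 12:00 to (720 - T) minutes past 12:00.
Mirror reads 8:11 = 491 minutes past 12:00.
Actual time: (720 - 491) mod 720 = 229 minutes = 3:49.

Final answer: 3:49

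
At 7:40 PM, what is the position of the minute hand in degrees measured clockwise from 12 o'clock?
The minute hand moves 6 degrees per minute.
At 7:40: 40 x 6 = 240 degrees

Final answer: 240 degrees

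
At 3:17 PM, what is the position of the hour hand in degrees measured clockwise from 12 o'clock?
The hour hand moves 30 degrees per hour and 0.5 degrees per minute.
At 3:17: (3) x 30 + 17 x 0.5 = 90 + 8.5 = 98.5 degrees

Final answer: 98.5 degrees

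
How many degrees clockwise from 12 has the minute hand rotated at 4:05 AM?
The minute hand moves 6 degrees per minute.
At 4:05: 5 x 6 = 30 degrees

Final answer: 30 degrees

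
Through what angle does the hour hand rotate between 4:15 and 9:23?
The hour hand moves 0.5 degrees per minute.
Time elapsed: 9:23 - 4:15 = 308 minutes
Angular displacement: 308 x 0.5 = 154 degrees

Final answer: 154 degrees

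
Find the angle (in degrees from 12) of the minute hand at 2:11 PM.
The minute hand moves 6 degrees per minute.
At 2:11: 11 x 6 = 66 degrees

Final answer: 66 degrees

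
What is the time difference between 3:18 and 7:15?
From 3:18 to 7:15:
(7 x 60 + 15) - (3 x 60 + 18) = 435 - 198 = 237 minutes
= 3 hours and 57 minutes

Final answer: 3 hours and 57 minutes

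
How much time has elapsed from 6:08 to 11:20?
From 6:08 to 11:20:
(11 x 60 + 20) - (6 x 60 + 8) = 680 - 368 = 312 minutes
= 5 hours and 12 minutes

Final answer: 5 hours and 12 minutes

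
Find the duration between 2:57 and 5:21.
From 2:57 to 5:21:
(5 x 60 + 21) - (2 x 60 + 57) = 321 - 177 = 144 minutes
= 2 hours and 24 minutes

Final answer: 2 hours and 24 minutes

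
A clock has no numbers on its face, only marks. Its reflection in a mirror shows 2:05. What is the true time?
Reflection across the vertical (12-6) axis maps a hand at angle A degrees to (360 - A) degrees, which sends a reading of T minutes past 12:00 to (720 - T) minutes past 12:00.
Mirror reads 2:05 = 125 minutes past 12:00.
Actual time: (720 - 125) mod 720 = 595 minutes = 9:55.

Final answer: 9:55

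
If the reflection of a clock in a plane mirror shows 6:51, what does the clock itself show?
Reflection across the vertical (12-6) axis maps a hand at angle A degrees to (360 - A) degrees, which sends a reading of T minutes past 12:00 to (720 - T) minutes past 12:00.
Mirror reads 6:51 = 411 minutes past 12:00.
Actual time: (720 - 411) mod 720 = 309 minutes = 5:09.

Final answer: 5:09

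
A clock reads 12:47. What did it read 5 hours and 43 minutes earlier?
Starting time: 12:47 = 47 total minutes past 12:00
Subtracting: 5 hours and 43 minutes = 343 minutes
47 - 343 = -296 (negative, add 12 hours = 720) = 424 minutes
= 7 hours and 4 minutes past 12:00 = 7:04

Final answer: 7:04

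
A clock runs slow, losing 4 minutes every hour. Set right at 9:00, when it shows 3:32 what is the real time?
For every 60 true minutes, the faulty clock advances 56 minutes, so 1 faulty-clock minute corresponds to 60/56 true minutes.
From 9:00 to 3:32 on the faulty dial is 392 minutes.
True elapsed: 392 x 60/56 = 420 minutes = 7 hours.
True time: 9:00 + 7 hours = 4:00.

Final answer: 4:00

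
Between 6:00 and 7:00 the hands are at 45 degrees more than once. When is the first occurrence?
At t minutes past 6:00, the hour hand is at 30 x 6 + 0.5t degrees and the minute hand is at 6t degrees.
The smaller angle between them is 45 degrees when |30H - 5.5t| = 45 or |30H - 5.5t| = 315.
With H = 6, solve 30 x 6 - 5.5t = +/- target for each target:
  t = (30 x 6 - 45) / 5.5 = 24.55
  t = (30 x 6 + 45) / 5.5 = 40.91
  t = (30 x 6 - 315) / 5.5 = -24.55 (outside (0, 60))
  t = (30 x 6 + 315) / 5.5 = 90 (outside (0, 60))
Valid solutions in (0, 60): {24.55, 40.91} minutes.
The first occurrence is t = 24.55 minutes.
The hands form a 45-degree angle at 24.55 minutes past 6:00.

Final answer: 24.55 minutes past 6:00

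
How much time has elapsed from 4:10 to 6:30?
From 4:10 to 6:30:
(6 x 60 + 30) - (4 x 60 + 10) = 390 - 250 = 140 minutes
= 2 hours and 20 minutes

Final answer: 2 hours and 20 minutes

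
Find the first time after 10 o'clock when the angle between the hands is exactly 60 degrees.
At t minutes past 10:00, the hour hand is at 30 x 10 + 0.5t degrees and the minute hand is at 6t degrees.
The smaller angle between them is 60 degrees when |30H - 5.5t| = 60 or |30H - 5.5t| = 300.
With H = 10, solve 30 x 10 - 5.5t = +/- target for each target:
  t = (30 x 10 - 60) / 5.5 = 43.64
  t = (30 x 10 + 60) / 5.5 = 65.45 (outside (0, 60))
  t = (30 x 10 - 300) / 5.5 = 0 (outside (0, 60))
  t = (30 x 10 + 300) / 5.5 = 109.09 (outside (0, 60))
Valid solutions in (0, 60): {43.64} minutes.
The first occurrence is t = 43.64 minutes.
The hands form a 60-degree angle at 43.64 minutes past 10:00.

Final answer: 43.64 minutes past 10:00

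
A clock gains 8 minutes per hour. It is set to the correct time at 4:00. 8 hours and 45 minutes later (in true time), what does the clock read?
For every 60 true minutes, the faulty clock advances 60 + 8 = 68 minutes.
True elapsed: 8 hours and 45 minutes = 525 minutes.
Faulty clock advances: 525 x 68/60 = 595 minutes (drift: 70 minutes ahead).
Shown time: 4:00 + 595 minutes = 1:55.

Final answer: 1:55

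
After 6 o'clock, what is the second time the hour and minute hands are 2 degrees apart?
At t minutes past 6:00, the hour hand is at 30 x 6 + 0.5t degrees and the minute hand is at 6t degrees.
The smaller angle between them is 2 degrees when |30H - 5.5t| = 2 or |30H - 5.5t| = 358.
With H = 6, solve 30 x 6 - 5.5t = +/- target for each target:
  t = (30 x 6 - 2) / 5.5 = 32.36
  t = (30 x 6 + 2) / 5.5 = 33.09
  t = (30 x 6 - 358) / 5.5 = -32.36 (outside (0, 60))
  t = (30 x 6 + 358) / 5.5 = 97.82 (outside (0, 60))
Valid solutions in (0, 60): {32.36, 33.09} minutes.
The second occurrence is t = 33.09 minutes.
The hands form a 2-degree angle at 33.09 minutes past 6:00.

Final answer: 33.09 minutes past 6:00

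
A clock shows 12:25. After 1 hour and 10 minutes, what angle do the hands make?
First find the time 1 hour and 10 minutes after 12:25.
Total minutes: 12 x 60 + 25 + 1 x 60 + 10 = 815.
815 mod 720 = 95 minutes = 1:35.
Now compute the angle at 1:35:
Hour hand: 1 x 30 + 35 x 0.5 = 47.5 degrees
Minute hand: 35 x 6 = 210 degrees
Difference: |47.5 - 210| = 162.5 degrees
The angle is 162.5 degrees

Final answer: 162.5 degrees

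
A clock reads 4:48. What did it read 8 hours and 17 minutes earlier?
Starting time: 4:48 = 288 total minutes past 12:00
Subtracting: 8 hours and 17 minutes = 497 minutes
288 - 497 = -209 (negative, add 12 hours = 720) = 511 minutes
= 8 hours and 31 minutes past 12:00 = 8:31

Final answer: 8:31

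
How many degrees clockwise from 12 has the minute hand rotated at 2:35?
The minute hand moves 6 degrees per minute.
At 2:35: 35 x 6 = 210 degrees

Final answer: 210 degrees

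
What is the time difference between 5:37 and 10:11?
From 5:37 to 10:11:
(10 x 60 + 11) - (5 x 60 + 37) = 611 - 337 = 274 minutes
= 4 hours and 34 minutes

Final answer: 4 hours and 34 minutes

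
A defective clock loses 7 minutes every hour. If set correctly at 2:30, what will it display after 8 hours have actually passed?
For every 60 true minutes, the faulty clock advances 60 - 7 = 53 minutes.
True elapsed: 8 hours = 480 minutes.
Faulty clock advances: 480 x 53/60 = 424 minutes (drift: 56 minutes behind).
Shown time: 2:30 + 424 minutes = 9:34.

Final answer: 9:34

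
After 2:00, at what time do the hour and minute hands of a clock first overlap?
The minute hand gains 5.5 degrees per minute on the hour hand.
At 2:00, the hour hand is at 60 degrees and the minute hand is at 0 degrees.
The gap is 60 degrees. Time to close: 60/5.5 = 60 x 2/11 = 10.91 minutes.
The hands overlap at 10.91 minutes past 2:00.

Final answer: 10.91 minutes past 2:00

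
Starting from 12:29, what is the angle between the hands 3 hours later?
First find the time 3 hours after 12:29.
Total minutes: 12 x 60 + 29 + 3 x 60 + 0 = 929.
929 mod 720 = 209 minutes = 3:29.
Now compute the angle at 3:29:
Hour hand: 3 x 30 + 29 x 0.5 = 104.5 degrees
Minute hand: 29 x 6 = 174 degrees
Difference: |104.5 - 174| = 69.5 degrees
The angle is 69.5 degrees

Final answer: 69.5 degrees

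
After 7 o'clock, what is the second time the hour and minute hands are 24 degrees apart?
At t minutes past 7:00, the hour hand is at 30 x 7 + 0.5t degrees and the minute hand is at 6t degrees.
The smaller angle between them is 24 degrees when |30H - 5.5t| = 24 or |30H - 5.5t| = 336.
With H = 7, solve 30 x 7 - 5.5t = +/- target for each target:
  t = (30 x 7 - 24) / 5.5 = 33.82
  t = (30 x 7 + 24) / 5.5 = 42.55
  t = (30 x 7 - 336) / 5.5 = -22.91 (outside (0, 60))
  t = (30 x 7 + 336) / 5.5 = 99.27 (outside (0, 60))
Valid solutions in (0, 60): {33.82, 42.55} minutes.
The second occurrence is t = 42.55 minutes.
The hands form a 24-degree angle at 42.55 minutes past 7:00.

Final answer: 42.55 minutes past 7:00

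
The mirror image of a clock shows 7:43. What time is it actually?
Reflection across the vertical (12-6) axis maps a hand at angle A degrees to (360 - A) degrees, which sends a reading of T minutes past 12:00 to (720 - T) minutes past 12:00.
Mirror reads 7:43 = 463 minutes past 12:00.
Actual time: (720 - 463) mod 720 = 257 minutes = 4:17.

Final answer: 4:17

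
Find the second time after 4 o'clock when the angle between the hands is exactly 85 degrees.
At t minutes past 4:00, the hour hand is at 30 x 4 + 0.5t degrees and the minute hand is at 6t degrees.
The smaller angle between them is 85 degrees when |30H - 5.5t| = 85 or |30H - 5.5t| = 275.
With H = 4, solve 30 x 4 - 5.5t = +/- target for each target:
  t = (30 x 4 - 85) / 5.5 = 6.36
  t = (30 x 4 + 85) / 5.5 = 37.27
  t = (30 x 4 - 275) / 5.5 = -28.18 (outside (0, 60))
  t = (30 x 4 + 275) / 5.5 = 71.82 (outside (0, 60))
Valid solutions in (0, 60): {6.36, 37.27} minutes.
The second occurrence is t = 37.27 minutes.
The hands form a 85-degree angle at 37.27 minutes past 4:00.

Final answer: 37.27 minutes past 4:00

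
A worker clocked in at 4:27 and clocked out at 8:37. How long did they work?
From 4:27 to 8:37:
(8 x 60 + 37) - (4 x 60 + 27) = 517 - 267 = 250 minutes
= 4 hours and 10 minutes

Final answer: 4 hours and 10 minutes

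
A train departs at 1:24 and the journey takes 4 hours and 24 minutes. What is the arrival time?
Starting time: 1:24
Adding 24 minutes to 24 minutes: 24 + 24 = 48 minutes
Adding 4 hours: 1 + 4 = 5
Final time: 5:48

Final answer: 5:48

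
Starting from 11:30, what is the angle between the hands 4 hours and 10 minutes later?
First find the time 4 hours and 10 minutes after 11:30.
Total minutes: 11 x 60 + 30 + 4 x 60 + 10 = 940.
940 mod 720 = 220 minutes = 3:40.
Now compute the angle at 3:40:
Hour hand: 3 x 30 + 40 x 0.5 = 110 degrees
Minute hand: 40 x 6 = 240 degrees
Difference: |110 - 240| = 130 degrees
The angle is 130 degrees

Final answer: 130 degrees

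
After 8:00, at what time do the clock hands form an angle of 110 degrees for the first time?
At t minutes past 8:00, the hour hand is at 30 x 8 + 0.5t degrees and the minute hand is at 6t degrees.
The smaller angle between them is 110 degrees when |30H - 5.5t| = 110 or |30H - 5.5t| = 250.
With H = 8, solve 30 x 8 - 5.5t = +/- target for each target:
  t = (30 x 8 - 110) / 5.5 = 23.64
  t = (30 x 8 + 110) / 5.5 = 63.64 (outside (0, 60))
  t = (30 x 8 - 250) / 5.5 = -1.82 (outside (0, 60))
  t = (30 x 8 + 250) / 5.5 = 89.09 (outside (0, 60))
Valid solutions in (0, 60): {23.64} minutes.
The first occurrence is t = 23.64 minutes.
The hands form a 110-degree angle at 23.64 minutes past 8:00.

Final answer: 23.64 minutes past 8:00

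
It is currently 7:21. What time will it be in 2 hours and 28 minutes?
Starting time: 7:21
Adding 28 minutes to 21 minutes: 21 + 28 = 49 minutes
Adding 2 hours: 7 + 2 = 9
Final time: 9:49

Final answer: 9:49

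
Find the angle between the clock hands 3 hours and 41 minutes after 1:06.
First find the time 3 hours and 41 minutes after 1:06.
Total minutes: 1 x 60 + 6 + 3 x 60 + 41 = 287.
287 mod 720 = 287 minutes = 4:47.
Now compute the angle at 4:47:
Hour hand: 4 x 30 + 47 x 0.5 = 143.5 degrees
Minute hand: 47 x 6 = 282 degrees
Difference: |143.5 - 282| = 138.5 degrees
The angle is 138.5 degrees

Final answer: 138.5 degrees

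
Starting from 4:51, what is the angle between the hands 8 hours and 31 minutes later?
First find the time 8 hours and 31 minutes after 4:51.
Total minutes: 4 x 60 + 51 + 8 x 60 + 31 = 802.
802 mod 720 = 82 minutes = 1:22.
Now compute the angle at 1:22:
Hour hand: 1 x 30 + 22 x 0.5 = 41 degrees
Minute hand: 22 x 6 = 132 degrees
Difference: |41 - 132| = 91 degrees
The angle is 91 degrees

Final answer: 91 degrees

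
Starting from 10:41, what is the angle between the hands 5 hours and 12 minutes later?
First find the time 5 hours and 12 minutes after 10:41.
Total minutes: 10 x 60 + 41 + 5 x 60 + 12 = 953.
953 mod 720 = 233 minutes = 3:53.
Now compute the angle at 3:53:
Hour hand: 3 x 30 + 53 x 0.5 = 116.5 degrees
Minute hand: 53 x 6 = 318 degrees
Difference: |116.5 - 318| = 201.5 degrees
Smaller angle: 360 - 201.5 = 158.5 degrees

Final answer: 158.5 degrees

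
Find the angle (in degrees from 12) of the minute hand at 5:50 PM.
The minute hand moves 6 degrees per minute.
At 5:50: 50 x 6 = 300 degrees

Final answer: 300 degrees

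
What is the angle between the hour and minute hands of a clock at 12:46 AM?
Hour hand position: 0 x 30 + 46 x 0.5 = 23 degrees
Minute hand position: 46 x 6 = 276 degrees
Difference: |23 - 276| = 253 degrees
Since 253 > 180, the smaller angle is 360 - 253 = 107 degrees

Final answer: 107 degrees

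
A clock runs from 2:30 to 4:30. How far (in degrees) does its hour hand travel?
The hour hand moves 0.5 degrees per minute.
Time elapsed: 4:30 - 2:30 = 120 minutes
Angular displacement: 120 x 0.5 = 60 degrees

Final answer: 60 degrees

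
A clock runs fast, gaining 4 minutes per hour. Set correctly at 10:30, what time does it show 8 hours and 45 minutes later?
For every 60 true minutes, the faulty clock advances 60 + 4 = 64 minutes.
True elapsed: 8 hours and 45 minutes = 525 minutes.
Faulty clock advances: 525 x 64/60 = 560 minutes (drift: 35 minutes ahead).
Shown time: 10:30 + 560 minutes = 7:50.

Final answer: 7:50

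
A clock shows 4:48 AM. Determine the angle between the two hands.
Hour hand position: 4 x 30 + 48 x 0.5 = 144 degrees
Minute hand position: 48 x 6 = 288 degrees
Difference: |144 - 288| = 144 degrees
The angle between the hands is 144 degrees

Final answer: 144 degrees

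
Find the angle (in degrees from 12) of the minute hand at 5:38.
The minute hand moves 6 degrees per minute.
At 5:38: 38 x 6 = 228 degrees

Final answer: 228 degrees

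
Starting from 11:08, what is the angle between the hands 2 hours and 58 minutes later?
First find the time 2 hours and 58 minutes after 11:08.
Total minutes: 11 x 60 + 8 + 2 x 60 + 58 = 846.
846 mod 720 = 126 minutes = 2:06.
Now compute the angle at 2:06:
Hour hand: 2 x 30 + 6 x 0.5 = 63 degrees
Minute hand: 6 x 6 = 36 degrees
Difference: |63 - 36| = 27 degrees
The angle is 27 degrees

Final answer: 27 degrees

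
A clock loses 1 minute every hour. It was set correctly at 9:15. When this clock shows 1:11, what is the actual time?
For every 60 true minutes, the faulty clock advances 59 minutes, so 1 faulty-clock minute corresponds to 60/59 true minutes.
From 9:15 to 1:11 on the faulty dial is 236 minutes.
True elapsed: 236 x 60/59 = 240 minutes = 4 hours.
True time: 9:15 + 4 hours = 1:15.

Final answer: 1:15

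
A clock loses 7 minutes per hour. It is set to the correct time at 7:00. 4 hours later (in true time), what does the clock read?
For every 60 true minutes, the faulty clock advances 60 - 7 = 53 minutes.
True elapsed: 4 hours = 240 minutes.
Faulty clock advances: 240 x 53/60 = 212 minutes (drift: 28 minutes behind).
Shown time: 7:00 + 212 minutes = 10:32.

Final answer: 10:32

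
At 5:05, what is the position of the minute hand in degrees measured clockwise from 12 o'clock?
The minute hand moves 6 degrees per minute.
At 5:05: 5 x 6 = 30 degrees

Final answer: 30 degrees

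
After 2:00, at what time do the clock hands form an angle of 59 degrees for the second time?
At t minutes past 2:00, the hour hand is at 30 x 2 + 0.5t degrees and the minute hand is at 6t degrees.
The smaller angle between them is 59 degrees when |30H - 5.5t| = 59 or |30H - 5.5t| = 301.
With H = 2, solve 30 x 2 - 5.5t = +/- target for each target:
  t = (30 x 2 - 59) / 5.5 = 0.18
  t = (30 x 2 + 59) / 5.5 = 21.64
  t = (30 x 2 - 301) / 5.5 = -43.82 (outside (0, 60))
  t = (30 x 2 + 301) / 5.5 = 65.64 (outside (0, 60))
Valid solutions in (0, 60): {0.18, 21.64} minutes.
The second occurrence is t = 21.64 minutes.
The hands form a 59-degree angle at 21.64 minutes past 2:00.

Final answer: 21.64 minutes past 2:00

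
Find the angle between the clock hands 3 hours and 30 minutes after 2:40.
First find the time 3 hours and 30 minutes after 2:40.
Total minutes: 2 x 60 + 40 + 3 x 60 + 30 = 370.
370 mod 720 = 370 minutes = 6:10.
Now compute the angle at 6:10:
Hour hand: 6 x 30 + 10 x 0.5 = 185 degrees
Minute hand: 10 x 6 = 60 degrees
Difference: |185 - 60| = 125 degrees
The angle is 125 degrees

Final answer: 125 degrees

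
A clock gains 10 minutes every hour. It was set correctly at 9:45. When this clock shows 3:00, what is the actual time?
For every 60 true minutes, the faulty clock advances 70 minutes, so 1 faulty-clock minute corresponds to 60/70 true minutes.
From 9:45 to 3:00 on the faulty dial is 315 minutes.
True elapsed: 315 x 60/70 = 270 minutes = 4 hours and 30 minutes.
True time: 9:45 + 4 hours and 30 minutes = 2:15.

Final answer: 2:15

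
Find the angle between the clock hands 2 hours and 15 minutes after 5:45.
First find the time 2 hours and 15 minutes after 5:45.
Total minutes: 5 x 60 + 45 + 2 x 60 + 15 = 480.
480 mod 720 = 480 minutes = 8:00.
Now compute the angle at 8:00:
Hour hand: 8 x 30 + 0 x 0.5 = 240 degrees
Minute hand: 0 x 6 = 0 degrees
Difference: |240 - 0| = 240 degrees
Smaller angle: 360 - 240 = 120 degrees

Final answer: 120 degrees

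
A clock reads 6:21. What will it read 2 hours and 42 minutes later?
Starting time: 6:21
Adding 42 minutes to 21 minutes: 21 + 42 = 63 minutes = 1 hour and 3 minutes
Adding 2 hours: 6 + 2 + 1 (carry) = 9
Final time: 9:03

Final answer: 9:03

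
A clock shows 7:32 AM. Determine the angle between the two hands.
Hour hand position: 7 x 30 + 32 x 0.5 = 226 degrees
Minute hand position: 32 x 6 = 192 degrees
Difference: |226 - 192| = 34 degrees
The angle between the hands is 34 degrees

Final answer: 34 degrees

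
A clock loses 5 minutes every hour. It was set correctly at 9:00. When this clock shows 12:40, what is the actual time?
For every 60 true minutes, the faulty clock advances 55 minutes, so 1 faulty-clock minute corresponds to 60/55 true minutes.
From 9:00 to 12:40 on the faulty dial is 220 minutes.
True elapsed: 220 x 60/55 = 240 minutes = 4 hours.
True time: 9:00 + 4 hours = 1:00.

Final answer: 1:00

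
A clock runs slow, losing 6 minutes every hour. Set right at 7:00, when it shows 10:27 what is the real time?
For every 60 true minutes, the faulty clock advances 54 minutes, so 1 faulty-clock minute corresponds to 60/54 true minutes.
From 7:00 to 10:27 on the faulty dial is 207 minutes.
True elapsed: 207 x 60/54 = 230 minutes = 3 hours and 50 minutes.
True time: 7:00 + 3 hours and 50 minutes = 10:50.

Final answer: 10:50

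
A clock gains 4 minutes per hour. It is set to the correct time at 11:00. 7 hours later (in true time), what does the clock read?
For every 60 true minutes, the faulty clock advances 60 + 4 = 64 minutes.
True elapsed: 7 hours = 420 minutes.
Faulty clock advances: 420 x 64/60 = 448 minutes (drift: 28 minutes ahead).
Shown time: 11:00 + 448 minutes = 6:28.

Final answer: 6:28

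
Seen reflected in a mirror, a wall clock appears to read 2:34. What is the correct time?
Reflection across the vertical (12-6) axis maps a hand at angle A degrees to (360 - A) degrees, which sends a reading of T minutes past 12:00 to (720 - T) minutes past 12:00.
Mirror reads 2:34 = 154 minutes past 12:00.
Actual time: (720 - 154) mod 720 = 566 minutes = 9:26.

Final answer: 9:26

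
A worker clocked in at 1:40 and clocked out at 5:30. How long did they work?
From 1:40 to 5:30:
(5 x 60 + 30) - (1 x 60 + 40) = 330 - 100 = 230 minutes
= 3 hours and 50 minutes

Final answer: 3 hours and 50 minutes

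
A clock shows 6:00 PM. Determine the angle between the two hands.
Hour hand position: 6 x 30 + 0 x 0.5 = 180 degrees
Minute hand position: 0 x 6 = 0 degrees
Difference: |180 - 0| = 180 degrees
The angle between the hands is 180 degrees

Final answer: 180 degrees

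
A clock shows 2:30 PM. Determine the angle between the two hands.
Hour hand position: 2 x 30 + 30 x 0.5 = 75 degrees
Minute hand position: 30 x 6 = 180 degrees
Difference: |75 - 180| = 105 degrees
The angle between the hands is 105 degrees

Final answer: 105 degrees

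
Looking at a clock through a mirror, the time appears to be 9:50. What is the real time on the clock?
Reflection across the vertical (12-6) axis maps a hand at angle A degrees to (360 - A) degrees, which sends a reading of T minutes past 12:00 to (720 - T) minutes past 12:00.
Mirror reads 9:50 = 590 minutes past 12:00.
Actual time: (720 - 590) mod 720 = 130 minutes = 2:10.

Final answer: 2:10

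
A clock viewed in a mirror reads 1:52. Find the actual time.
Reflection across the vertical (12-6) axis maps a hand at angle A degrees to (360 - A) degrees, which sends a reading of T minutes past 12:00 to (720 - T) minutes past 12:00.
Mirror reads 1:52 = 112 minutes past 12:00.
Actual time: (720 - 112) mod 720 = 608 minutes = 10:08.

Final answer: 10:08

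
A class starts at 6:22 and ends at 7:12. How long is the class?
From 6:22 to 7:12:
(7 x 60 + 12) - (6 x 60 + 22) = 432 - 382 = 50 minutes
= 50 minutes

Final answer: 50 minutes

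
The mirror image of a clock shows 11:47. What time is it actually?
Reflection across the vertical (12-6) axis maps a hand at angle A degrees to (360 - A) degrees, which sends a reading of T minutes past 12:00 to (720 - T) minutes past 12:00.
Mirror reads 11:47 = 707 minutes past 12:00.
Actual time: (720 - 707) mod 720 = 13 minutes = 12:13.

Final answer: 12:13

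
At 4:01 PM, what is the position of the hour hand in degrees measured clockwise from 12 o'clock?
The hour hand moves 30 degrees per hour and 0.5 degrees per minute.
At 4:01: (4) x 30 + 1 x 0.5 = 120 + 0.5 = 120.5 degrees

Final answer: 120.5 degrees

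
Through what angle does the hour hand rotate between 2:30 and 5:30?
The hour hand moves 0.5 degrees per minute.
Time elapsed: 5:30 - 2:30 = 180 minutes
Angular displacement: 180 x 0.5 = 90 degrees

Final answer: 90 degrees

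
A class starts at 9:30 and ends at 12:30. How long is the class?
From 9:30 to 12:30:
(12 x 60 + 30) - (9 x 60 + 30) = 750 - 570 = 180 minutes
= 3 hours

Final answer: 3 hours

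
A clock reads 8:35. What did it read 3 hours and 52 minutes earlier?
Starting time: 8:35 = 515 total minutes past 12:00
Subtracting: 3 hours and 52 minutes = 232 minutes
515 - 232 = 283 minutes
= 4 hours and 43 minutes past 12:00 = 4:43

Final answer: 4:43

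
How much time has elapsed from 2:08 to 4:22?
From 2:08 to 4:22:
(4 x 60 + 22) - (2 x 60 + 8) = 262 - 128 = 134 minutes
= 2 hours and 14 minutes

Final answer: 2 hours and 14 minutes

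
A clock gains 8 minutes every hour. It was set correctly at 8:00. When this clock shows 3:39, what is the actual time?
For every 60 true minutes, the faulty clock advances 68 minutes, so 1 faulty-clock minute corresponds to 60/68 true minutes.
From 8:00 to 3:39 on the faulty dial is 459 minutes.
True elapsed: 459 x 60/68 = 405 minutes = 6 hours and 45 minutes.
True time: 8:00 + 6 hours and 45 minutes = 2:45.

Final answer: 2:45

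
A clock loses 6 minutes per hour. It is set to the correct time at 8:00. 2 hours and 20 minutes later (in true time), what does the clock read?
For every 60 true minutes, the faulty clock advances 60 - 6 = 54 minutes.
True elapsed: 2 hours and 20 minutes = 140 minutes.
Faulty clock advances: 140 x 54/60 = 126 minutes (drift: 14 minutes behind).
Shown time: 8:00 + 126 minutes = 10:06.

Final answer: 10:06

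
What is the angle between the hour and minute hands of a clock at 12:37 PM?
Hour hand position: 0 x 30 + 37 x 0.5 = 18.5 degrees
Minute hand position: 37 x 6 = 222 degrees
Difference: |18.5 - 222| = 203.5 degrees
Since 203.5 > 180, the smaller angle is 360 - 203.5 = 156.5 degrees

Final answer: 156.5 degrees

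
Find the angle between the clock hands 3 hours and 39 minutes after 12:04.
First find the time 3 hours and 39 minutes after 12:04.
Total minutes: 12 x 60 + 4 + 3 x 60 + 39 = 943.
943 mod 720 = 223 minutes = 3:43.
Now compute the angle at 3:43:
Hour hand: 3 x 30 + 43 x 0.5 = 111.5 degrees
Minute hand: 43 x 6 = 258 degrees
Difference: |111.5 - 258| = 146.5 degrees
The angle is 146.5 degrees

Final answer: 146.5 degrees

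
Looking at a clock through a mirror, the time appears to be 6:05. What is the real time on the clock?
Reflection across the vertical (12-6) axis maps a hand at angle A degrees to (360 - A) degrees, which sends a reading of T minutes past 12:00 to (720 - T) minutes past 12:00.
Mirror reads 6:05 = 365 minutes past 12:00.
Actual time: (720 - 365) mod 720 = 355 minutes = 5:55.

Final answer: 5:55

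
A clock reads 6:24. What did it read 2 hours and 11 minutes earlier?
Starting time: 6:24 = 384 total minutes past 12:00
Subtracting: 2 hours and 11 minutes = 131 minutes
384 - 131 = 253 minutes
= 4 hours and 13 minutes past 12:00 = 4:13

Final answer: 4:13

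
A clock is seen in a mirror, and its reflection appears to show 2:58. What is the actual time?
Reflection across the vertical (12-6) axis maps a hand at angle A degrees to (360 - A) degrees, which sends a reading of T minutes past 12:00 to (720 - T) minutes past 12:00.
Mirror reads 2:58 = 178 minutes past 12:00.
Actual time: (720 - 178) mod 720 = 542 minutes = 9:02.

Final answer: 9:02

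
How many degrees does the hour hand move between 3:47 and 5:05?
The hour hand moves 0.5 degrees per minute.
Time elapsed: 5:05 - 3:47 = 78 minutes
Angular displacement: 78 x 0.5 = 39 degrees

Final answer: 39 degrees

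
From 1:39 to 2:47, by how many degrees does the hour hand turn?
The hour hand moves 0.5 degrees per minute.
Time elapsed: 2:47 - 1:39 = 68 minutes
Angular displacement: 68 x 0.5 = 34 degrees

Final answer: 34 degrees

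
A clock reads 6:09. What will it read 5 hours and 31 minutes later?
Starting time: 6:09
Adding 31 minutes to 9 minutes: 9 + 31 = 40 minutes
Adding 5 hours: 6 + 5 = 11
Final time: 11:40

Final answer: 11:40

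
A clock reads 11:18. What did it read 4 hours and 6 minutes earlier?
Starting time: 11:18 = 678 total minutes past 12:00
Subtracting: 4 hours and 6 minutes = 246 minutes
678 - 246 = 432 minutes
= 7 hours and 12 minutes past 12:00 = 7:12

Final answer: 7:12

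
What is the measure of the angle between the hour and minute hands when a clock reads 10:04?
Hour hand position: 10 x 30 + 4 x 0.5 = 302 degrees
Minute hand position: 4 x 6 = 24 degrees
Difference: |302 - 24| = 278 degrees
Since 278 > 180, the smaller angle is 360 - 278 = 82 degrees

Final answer: 82 degrees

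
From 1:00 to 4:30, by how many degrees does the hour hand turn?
The hour hand moves 0.5 degrees per minute.
Time elapsed: 4:30 - 1:00 = 210 minutes
Angular displacement: 210 x 0.5 = 105 degrees

Final answer: 105 degrees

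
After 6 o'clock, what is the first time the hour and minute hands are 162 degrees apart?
At t minutes past 6:00, the hour hand is at 30 x 6 + 0.5t degrees and the minute hand is at 6t degrees.
The smaller angle between them is 162 degrees when |30H - 5.5t| = 162 or |30H - 5.5t| = 198.
With H = 6, solve 30 x 6 - 5.5t = +/- target for each target:
  t = (30 x 6 - 162) / 5.5 = 3.27
  t = (30 x 6 + 162) / 5.5 = 62.18 (outside (0, 60))
  t = (30 x 6 - 198) / 5.5 = -3.27 (outside (0, 60))
  t = (30 x 6 + 198) / 5.5 = 68.73 (outside (0, 60))
Valid solutions in (0, 60): {3.27} minutes.
The first occurrence is t = 3.27 minutes.
The hands form a 162-degree angle at 3.27 minutes past 6:00.

Final answer: 3.27 minutes past 6:00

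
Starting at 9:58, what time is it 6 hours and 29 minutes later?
Starting time: 9:58
Adding 29 minutes to 58 minutes: 58 + 29 = 87 minutes = 1 hour and 27 minutes
Adding 6 hours: 9 + 6 + 1 (carry) = 16 - 12 = 4
Final time: 4:27

Final answer: 4:27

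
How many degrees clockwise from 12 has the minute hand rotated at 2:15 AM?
The minute hand moves 6 degrees per minute.
At 2:15: 15 x 6 = 90 degrees

Final answer: 90 degrees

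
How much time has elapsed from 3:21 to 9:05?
From 3:21 to 9:05:
(9 x 60 + 5) - (3 x 60 + 21) = 545 - 201 = 344 minutes
= 5 hours and 44 minutes

Final answer: 5 hours and 44 minutes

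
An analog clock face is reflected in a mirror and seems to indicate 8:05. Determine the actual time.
Reflection across the vertical (12-6) axis maps a hand at angle A degrees to (360 - A) degrees, which sends a reading of T minutes past 12:00 to (720 - T) minutes past 12:00.
Mirror reads 8:05 = 485 minutes past 12:00.
Actual time: (720 - 485) mod 720 = 235 minutes = 3:55.

Final answer: 3:55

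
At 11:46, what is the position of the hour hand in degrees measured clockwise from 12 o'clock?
The hour hand moves 30 degrees per hour and 0.5 degrees per minute.
At 11:46: (11) x 30 + 46 x 0.5 = 330 + 23 = 353 degrees

Final answer: 353 degrees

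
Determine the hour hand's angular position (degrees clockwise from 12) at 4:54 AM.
The hour hand moves 30 degrees per hour and 0.5 degrees per minute.
At 4:54: (4) x 30 + 54 x 0.5 = 120 + 27 = 147 degrees

Final answer: 147 degrees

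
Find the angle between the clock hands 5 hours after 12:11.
First find the time 5 hours after 12:11.
Total minutes: 12 x 60 + 11 + 5 x 60 + 0 = 1031.
1031 mod 720 = 311 minutes = 5:11.
Now compute the angle at 5:11:
Hour hand: 5 x 30 + 11 x 0.5 = 155.5 degrees
Minute hand: 11 x 6 = 66 degrees
Difference: |155.5 - 66| = 89.5 degrees
The angle is 89.5 degrees

Final answer: 89.5 degrees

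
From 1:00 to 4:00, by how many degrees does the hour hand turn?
The hour hand moves 0.5 degrees per minute.
Time elapsed: 4:00 - 1:00 = 180 minutes
Angular displacement: 180 x 0.5 = 90 degrees

Final answer: 90 degrees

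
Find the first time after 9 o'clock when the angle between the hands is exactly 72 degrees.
At t minutes past 9:00, the hour hand is at 30 x 9 + 0.5t degrees and the minute hand is at 6t degrees.
The smaller angle between them is 72 degrees when |30H - 5.5t| = 72 or |30H - 5.5t| = 288.
With H = 9, solve 30 x 9 - 5.5t = +/- target for each target:
  t = (30 x 9 - 72) / 5.5 = 36
  t = (30 x 9 + 72) / 5.5 = 62.18 (outside (0, 60))
  t = (30 x 9 - 288) / 5.5 = -3.27 (outside (0, 60))
  t = (30 x 9 + 288) / 5.5 = 101.45 (outside (0, 60))
Valid solutions in (0, 60): {36} minutes.
The first occurrence is t = 36 minutes.
The hands form a 72-degree angle at 36 minutes past 9:00.

Final answer: 36 minutes past 9:00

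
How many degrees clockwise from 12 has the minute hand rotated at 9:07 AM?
The minute hand moves 6 degrees per minute.
At 9:07: 7 x 6 = 42 degrees

Final answer: 42 degrees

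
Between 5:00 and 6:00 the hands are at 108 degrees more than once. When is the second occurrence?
At t minutes past 5:00, the hour hand is at 30 x 5 + 0.5t degrees and the minute hand is at 6t degrees.
The smaller angle between them is 108 degrees when |30H - 5.5t| = 108 or |30H - 5.5t| = 252.
With H = 5, solve 30 x 5 - 5.5t = +/- target for each target:
  t = (30 x 5 - 108) / 5.5 = 7.64
  t = (30 x 5 + 108) / 5.5 = 46.91
  t = (30 x 5 - 252) / 5.5 = -18.55 (outside (0, 60))
  t = (30 x 5 + 252) / 5.5 = 73.09 (outside (0, 60))
Valid solutions in (0, 60): {7.64, 46.91} minutes.
The second occurrence is t = 46.91 minutes.
The hands form a 108-degree angle at 46.91 minutes past 5:00.

Final answer: 46.91 minutes past 5:00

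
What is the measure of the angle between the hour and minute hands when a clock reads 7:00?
Hour hand position: 7 x 30 + 0 x 0.5 = 210 degrees
Minute hand position: 0 x 6 = 0 degrees
Difference: |210 - 0| = 210 degrees
Since 210 > 180, the smaller angle is 360 - 210 = 150 degrees

Final answer: 150 degrees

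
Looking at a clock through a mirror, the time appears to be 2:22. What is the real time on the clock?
Reflection across the vertical (12-6) axis maps a hand at angle A degrees to (360 - A) degrees, which sends a reading of T minutes past 12:00 to (720 - T) minutes past 12:00.
Mirror reads 2:22 = 142 minutes past 12:00.
Actual time: (720 - 142) mod 720 = 578 minutes = 9:38.

Final answer: 9:38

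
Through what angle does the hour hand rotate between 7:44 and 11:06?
The hour hand moves 0.5 degrees per minute.
Time elapsed: 11:06 - 7:44 = 202 minutes
Angular displacement: 202 x 0.5 = 101 degrees

Final answer: 101 degrees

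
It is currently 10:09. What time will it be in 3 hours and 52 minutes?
Starting time: 10:09
Adding 52 minutes to 9 minutes: 9 + 52 = 61 minutes = 1 hour and 1 minute
Adding 3 hours: 10 + 3 + 1 (carry) = 14 - 12 = 2
Final time: 2:01

Final answer: 2:01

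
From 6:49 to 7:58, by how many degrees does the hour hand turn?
The hour hand moves 0.5 degrees per minute.
Time elapsed: 7:58 - 6:49 = 69 minutes
Angular displacement: 69 x 0.5 = 34.5 degrees

Final answer: 34.5 degrees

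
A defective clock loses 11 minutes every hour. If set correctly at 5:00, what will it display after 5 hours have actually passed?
For every 60 true minutes, the faulty clock advances 60 - 11 = 49 minutes.
True elapsed: 5 hours = 300 minutes.
Faulty clock advances: 300 x 49/60 = 245 minutes (drift: 55 minutes behind).
Shown time: 5:00 + 245 minutes = 9:05.

Final answer: 9:05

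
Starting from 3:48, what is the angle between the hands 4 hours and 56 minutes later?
First find the time 4 hours and 56 minutes after 3:48.
Total minutes: 3 x 60 + 48 + 4 x 60 + 56 = 524.
524 mod 720 = 524 minutes = 8:44.
Now compute the angle at 8:44:
Hour hand: 8 x 30 + 44 x 0.5 = 262 degrees
Minute hand: 44 x 6 = 264 degrees
Difference: |262 - 264| = 2 degrees
The angle is 2 degrees

Final answer: 2 degrees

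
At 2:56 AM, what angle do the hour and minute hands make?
Hour hand position: 2 x 30 + 56 x 0.5 = 88 degrees
Minute hand position: 56 x 6 = 336 degrees
Difference: |88 - 336| = 248 degrees
Since 248 > 180, the smaller angle is 360 - 248 = 112 degrees

Final answer: 112 degrees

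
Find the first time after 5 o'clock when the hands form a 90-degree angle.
At t minutes past 5:00, the hour hand is at 30 x 5 + 0.5t degrees and the minute hand is at 6t degrees.
The smaller angle between them is 90 degrees when |30H - 5.5t| = 90 or |30H - 5.5t| = 270.
With H = 5, solve 30 x 5 - 5.5t = +/- target for each target:
  t = (30 x 5 - 90) / 5.5 = 10.91
  t = (30 x 5 + 90) / 5.5 = 43.64
  t = (30 x 5 - 270) / 5.5 = -21.82 (outside (0, 60))
  t = (30 x 5 + 270) / 5.5 = 76.36 (outside (0, 60))
Valid solutions in (0, 60): {10.91, 43.64} minutes.
First occurrence: t = 10.91 minutes.
The hands are at right angles at 10.91 minutes past 5:00.

Final answer: 10.91 minutes past 5:00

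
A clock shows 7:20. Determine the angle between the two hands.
Hour hand position: 7 x 30 + 20 x 0.5 = 220 degrees
Minute hand position: 20 x 6 = 120 degrees
Difference: |220 - 120| = 100 degrees
The angle between the hands is 100 degrees

Final answer: 100 degrees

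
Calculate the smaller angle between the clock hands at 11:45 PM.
Hour hand position: 11 x 30 + 45 x 0.5 = 352.5 degrees
Minute hand position: 45 x 6 = 270 degrees
Difference: |352.5 - 270| = 82.5 degrees
The angle between the hands is 82.5 degrees

Final answer: 82.5 degrees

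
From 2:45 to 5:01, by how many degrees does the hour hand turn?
The hour hand moves 0.5 degrees per minute.
Time elapsed: 5:01 - 2:45 = 136 minutes
Angular displacement: 136 x 0.5 = 68 degrees

Final answer: 68 degrees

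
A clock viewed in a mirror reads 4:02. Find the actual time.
Reflection across the vertical (12-6) axis maps a hand at angle A degrees to (360 - A) degrees, which sends a reading of T minutes past 12:00 to (720 - T) minutes past 12:00.
Mirror reads 4:02 = 242 minutes past 12:00.
Actual time: (720 - 242) mod 720 = 478 minutes = 7:58.

Final answer: 7:58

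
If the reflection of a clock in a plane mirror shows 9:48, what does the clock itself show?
Reflection across the vertical (12-6) axis maps a hand at angle A degrees to (360 - A) degrees, which sends a reading of T minutes past 12:00 to (720 - T) minutes past 12:00.
Mirror reads 9:48 = 588 minutes past 12:00.
Actual time: (720 - 588) mod 720 = 132 minutes = 2:12.

Final answer: 2:12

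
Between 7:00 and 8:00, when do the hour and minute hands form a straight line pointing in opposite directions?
For hands to be 180 degrees apart: |30H - 5.5t| = 180
With H = 7: t = (30 x 7 + 180)/5.5 = 70.91 or t = (30 x 7 - 180)/5.5 = 5.45
First valid solution (0 < t < 60): t = 5.45 minutes
The hands are opposite at 5.45 minutes past 7:00.

Final answer: 5.45 minutes past 7:00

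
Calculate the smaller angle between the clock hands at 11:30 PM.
Hour hand position: 11 x 30 + 30 x 0.5 = 345 degrees
Minute hand position: 30 x 6 = 180 degrees
Difference: |345 - 180| = 165 degrees
The angle between the hands is 165 degrees

Final answer: 165 degrees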